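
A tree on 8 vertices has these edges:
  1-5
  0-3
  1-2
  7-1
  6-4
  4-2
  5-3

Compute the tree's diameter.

6

Starting from 0, a farthest node is 6 at distance 6.
One longest path: 0 - 3 - 5 - 1 - 2 - 4 - 6.
So the diameter is 6.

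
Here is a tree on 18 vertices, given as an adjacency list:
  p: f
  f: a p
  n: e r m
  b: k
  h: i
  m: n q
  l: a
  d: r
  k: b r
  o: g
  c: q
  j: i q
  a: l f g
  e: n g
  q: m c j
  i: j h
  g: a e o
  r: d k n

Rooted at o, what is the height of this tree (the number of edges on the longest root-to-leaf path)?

h sits deepest: o → g → e → n → m → q → j → i → h — 8 edges from the root.

8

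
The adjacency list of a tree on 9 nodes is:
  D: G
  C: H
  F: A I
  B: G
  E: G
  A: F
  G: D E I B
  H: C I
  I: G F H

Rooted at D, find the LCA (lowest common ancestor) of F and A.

F

F's ancestor chain is F, I, G, D and A's is A, F, I, G, D; they first meet at F.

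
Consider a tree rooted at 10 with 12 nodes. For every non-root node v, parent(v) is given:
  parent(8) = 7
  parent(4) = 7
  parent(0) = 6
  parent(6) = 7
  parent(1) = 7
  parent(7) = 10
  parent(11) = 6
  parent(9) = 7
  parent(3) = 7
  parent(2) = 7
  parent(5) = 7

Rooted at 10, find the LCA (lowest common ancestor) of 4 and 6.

Ancestors of 4 (toward the root): 4, 7, 10.
Ancestors of 6: 6, 7, 10.
The deepest node appearing in both lists is 7.

7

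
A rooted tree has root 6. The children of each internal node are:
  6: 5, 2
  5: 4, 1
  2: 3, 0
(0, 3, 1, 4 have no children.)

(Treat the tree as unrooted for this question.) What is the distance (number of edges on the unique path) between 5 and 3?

3

The path is 5 - 6 - 2 - 3, which has 3 edges.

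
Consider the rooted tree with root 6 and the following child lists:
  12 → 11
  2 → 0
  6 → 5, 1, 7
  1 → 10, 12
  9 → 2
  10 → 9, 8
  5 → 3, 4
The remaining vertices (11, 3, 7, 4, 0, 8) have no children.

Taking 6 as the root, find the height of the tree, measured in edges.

5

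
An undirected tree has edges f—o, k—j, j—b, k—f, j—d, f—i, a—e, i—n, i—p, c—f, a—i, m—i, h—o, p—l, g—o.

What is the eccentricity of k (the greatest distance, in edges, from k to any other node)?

A farthest node from k is l (e also at distance 4).
The path k–f–i–p–l has 4 edges.

4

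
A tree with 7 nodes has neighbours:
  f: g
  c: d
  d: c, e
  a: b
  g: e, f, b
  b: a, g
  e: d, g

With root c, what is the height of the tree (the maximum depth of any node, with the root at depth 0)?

a sits deepest: c – d – e – g – b – a — 5 edges from the root.

5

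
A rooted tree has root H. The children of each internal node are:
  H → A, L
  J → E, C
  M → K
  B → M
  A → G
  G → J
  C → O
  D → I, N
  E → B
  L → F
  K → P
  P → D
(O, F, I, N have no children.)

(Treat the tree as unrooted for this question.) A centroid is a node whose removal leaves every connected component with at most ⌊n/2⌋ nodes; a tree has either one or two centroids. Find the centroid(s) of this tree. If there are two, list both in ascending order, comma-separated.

E, J

If E is removed the pieces have sizes 8, 7, all ≤ ⌊16/2⌋ = 8.
J is adjacent to E and is also a centroid (the largest component after removing it is likewise 8).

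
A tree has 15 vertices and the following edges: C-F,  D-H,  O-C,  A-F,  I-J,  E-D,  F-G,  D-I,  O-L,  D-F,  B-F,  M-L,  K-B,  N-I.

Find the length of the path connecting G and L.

4

G–F–C–O–L: 4 edges.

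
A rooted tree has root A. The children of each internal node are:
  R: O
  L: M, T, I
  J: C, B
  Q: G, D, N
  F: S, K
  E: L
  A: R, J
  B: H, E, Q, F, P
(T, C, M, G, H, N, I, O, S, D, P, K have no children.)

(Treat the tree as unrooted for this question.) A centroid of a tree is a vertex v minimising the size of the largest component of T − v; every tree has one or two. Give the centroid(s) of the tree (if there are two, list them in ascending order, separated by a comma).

B

Removing B splits the tree into components of sizes 5, 5, 4, 3, 1, 1; the largest is 5 ≤ ⌊20/2⌋ = 10.
Every other node leaves some component of size > 10, so the centroid is unique.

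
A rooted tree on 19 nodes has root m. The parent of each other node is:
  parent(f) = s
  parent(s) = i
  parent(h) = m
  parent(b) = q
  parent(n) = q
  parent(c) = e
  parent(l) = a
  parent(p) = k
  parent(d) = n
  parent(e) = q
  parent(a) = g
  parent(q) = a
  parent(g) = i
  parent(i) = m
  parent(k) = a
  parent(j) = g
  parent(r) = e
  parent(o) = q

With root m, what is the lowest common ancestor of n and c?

q

Ancestors of n (toward the root): n, q, a, g, i, m.
Ancestors of c: c, e, q, a, g, i, m.
The deepest node appearing in both lists is q.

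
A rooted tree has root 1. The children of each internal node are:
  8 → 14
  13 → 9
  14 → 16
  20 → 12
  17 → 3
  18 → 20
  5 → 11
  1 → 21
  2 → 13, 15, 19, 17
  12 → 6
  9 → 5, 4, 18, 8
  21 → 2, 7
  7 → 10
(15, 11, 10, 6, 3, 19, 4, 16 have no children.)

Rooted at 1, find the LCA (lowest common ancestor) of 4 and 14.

9

Path 4→root: 4 9 13 2 21 1; path 14→root: 14 8 9 13 2 21 1.
First common node: 9.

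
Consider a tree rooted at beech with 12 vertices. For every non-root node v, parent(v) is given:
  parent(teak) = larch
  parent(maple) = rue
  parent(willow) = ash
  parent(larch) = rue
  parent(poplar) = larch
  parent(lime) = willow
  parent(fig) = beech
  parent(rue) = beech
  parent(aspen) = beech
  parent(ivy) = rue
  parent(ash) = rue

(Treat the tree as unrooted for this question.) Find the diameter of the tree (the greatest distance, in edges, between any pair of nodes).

Starting from lime, a farthest node is fig at distance 5.
One longest path: lime – willow – ash – rue – beech – fig.
So the diameter is 5.

5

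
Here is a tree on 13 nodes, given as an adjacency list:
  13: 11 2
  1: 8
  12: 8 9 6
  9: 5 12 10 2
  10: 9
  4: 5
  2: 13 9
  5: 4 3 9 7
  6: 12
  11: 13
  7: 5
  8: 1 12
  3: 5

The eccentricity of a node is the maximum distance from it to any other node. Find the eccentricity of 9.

Distances from 9 peak at 3, attained at 1 (11 also at distance 3).
9 – 12 – 8 – 1

3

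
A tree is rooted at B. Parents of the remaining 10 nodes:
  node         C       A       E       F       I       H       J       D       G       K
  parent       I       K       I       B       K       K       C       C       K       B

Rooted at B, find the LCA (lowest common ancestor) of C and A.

K

Ancestors of C (toward the root): C, I, K, B.
Ancestors of A: A, K, B.
The deepest node appearing in both lists is K.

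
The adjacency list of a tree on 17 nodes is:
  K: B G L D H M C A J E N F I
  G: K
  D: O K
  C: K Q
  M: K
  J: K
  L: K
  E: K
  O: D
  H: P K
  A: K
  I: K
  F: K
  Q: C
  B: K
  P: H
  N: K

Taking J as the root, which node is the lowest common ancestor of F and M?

Path F→root: F K J; path M→root: M K J.
First common node: K.

K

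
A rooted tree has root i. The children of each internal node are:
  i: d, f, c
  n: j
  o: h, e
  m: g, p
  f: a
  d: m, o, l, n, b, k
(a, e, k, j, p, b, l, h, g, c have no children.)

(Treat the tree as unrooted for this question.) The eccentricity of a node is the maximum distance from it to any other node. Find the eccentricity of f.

Distances from f peak at 4, attained at g (e, p, h, j also at distance 4).
f–i–d–m–g

4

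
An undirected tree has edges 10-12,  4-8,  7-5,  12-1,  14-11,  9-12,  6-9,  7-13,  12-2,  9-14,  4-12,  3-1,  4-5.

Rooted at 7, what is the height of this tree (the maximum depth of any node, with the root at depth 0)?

6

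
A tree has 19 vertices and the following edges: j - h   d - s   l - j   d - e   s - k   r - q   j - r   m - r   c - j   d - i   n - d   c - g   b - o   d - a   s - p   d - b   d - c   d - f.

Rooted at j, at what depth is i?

3

Climbing from i to the root: i → d → c → j. That's 3 steps.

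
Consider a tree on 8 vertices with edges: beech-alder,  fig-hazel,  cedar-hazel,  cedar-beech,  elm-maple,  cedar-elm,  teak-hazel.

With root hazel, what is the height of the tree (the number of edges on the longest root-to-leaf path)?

The longest root-to-leaf path is hazel-cedar-elm-maple (3 edges).

3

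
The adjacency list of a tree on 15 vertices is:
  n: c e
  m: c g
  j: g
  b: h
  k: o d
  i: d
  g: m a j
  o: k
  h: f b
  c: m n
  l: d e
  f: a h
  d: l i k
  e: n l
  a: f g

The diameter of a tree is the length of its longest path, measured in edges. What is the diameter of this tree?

12

A longest path is o - k - d - l - e - n - c - m - g - a - f - h - b, with 12 edges.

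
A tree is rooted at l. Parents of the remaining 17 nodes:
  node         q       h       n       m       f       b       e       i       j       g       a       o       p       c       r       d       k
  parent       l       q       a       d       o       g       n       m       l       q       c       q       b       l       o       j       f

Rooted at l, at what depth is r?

3

l–q–o–r — 3 edges.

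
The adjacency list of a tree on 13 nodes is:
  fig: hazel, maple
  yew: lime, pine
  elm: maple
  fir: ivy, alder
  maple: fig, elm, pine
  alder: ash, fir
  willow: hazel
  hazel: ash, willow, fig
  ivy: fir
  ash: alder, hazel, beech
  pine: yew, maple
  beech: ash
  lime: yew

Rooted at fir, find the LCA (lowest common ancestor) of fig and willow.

Path fig→root: fig hazel ash alder fir; path willow→root: willow hazel ash alder fir.
First common node: hazel.

hazel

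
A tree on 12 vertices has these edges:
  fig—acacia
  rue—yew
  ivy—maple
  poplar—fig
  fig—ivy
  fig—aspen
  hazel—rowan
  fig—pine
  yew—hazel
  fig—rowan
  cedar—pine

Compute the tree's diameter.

BFS from maple reaches rue last, at distance 6; BFS from rue confirms no node is farther.
Path: maple - ivy - fig - rowan - hazel - yew - rue.

6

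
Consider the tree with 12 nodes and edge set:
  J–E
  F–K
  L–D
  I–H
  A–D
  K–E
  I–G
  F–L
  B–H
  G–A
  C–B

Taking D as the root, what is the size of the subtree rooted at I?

4

Descendants of I (including itself): I, H, B, C. That's 4.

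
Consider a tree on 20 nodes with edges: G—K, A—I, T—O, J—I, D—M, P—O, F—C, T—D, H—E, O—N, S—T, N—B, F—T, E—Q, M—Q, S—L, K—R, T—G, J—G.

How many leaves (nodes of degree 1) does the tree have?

7

The leaves are A, B, C, H, L, P, R.
That is 7 leaves.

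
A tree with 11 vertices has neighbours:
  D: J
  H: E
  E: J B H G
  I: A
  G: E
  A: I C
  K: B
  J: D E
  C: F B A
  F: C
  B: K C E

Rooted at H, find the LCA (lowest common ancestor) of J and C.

J's ancestor chain is J, E, H and C's is C, B, E, H; they first meet at E.

E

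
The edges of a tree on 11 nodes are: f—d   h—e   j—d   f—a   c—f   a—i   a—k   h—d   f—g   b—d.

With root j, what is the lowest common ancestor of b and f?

Ancestors of b (toward the root): b, d, j.
Ancestors of f: f, d, j.
The deepest node appearing in both lists is d.

d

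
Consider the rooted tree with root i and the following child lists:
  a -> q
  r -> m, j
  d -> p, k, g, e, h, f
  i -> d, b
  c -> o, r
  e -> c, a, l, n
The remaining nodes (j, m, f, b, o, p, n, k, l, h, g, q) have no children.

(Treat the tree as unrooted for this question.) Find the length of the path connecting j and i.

j - r - c - e - d - i: 5 edges.

5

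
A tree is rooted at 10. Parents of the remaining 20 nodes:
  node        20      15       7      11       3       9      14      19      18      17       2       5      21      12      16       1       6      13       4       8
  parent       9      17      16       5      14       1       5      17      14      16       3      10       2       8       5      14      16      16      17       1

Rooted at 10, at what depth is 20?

5

Climbing from 20 to the root: 20 → 9 → 1 → 14 → 5 → 10. That's 5 steps.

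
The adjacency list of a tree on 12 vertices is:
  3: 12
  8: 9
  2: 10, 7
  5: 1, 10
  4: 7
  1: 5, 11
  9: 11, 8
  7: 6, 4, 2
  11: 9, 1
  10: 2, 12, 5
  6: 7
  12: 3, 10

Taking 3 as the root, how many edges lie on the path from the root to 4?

Climbing from 4 to the root: 4 → 7 → 2 → 10 → 12 → 3. That's 5 steps.

5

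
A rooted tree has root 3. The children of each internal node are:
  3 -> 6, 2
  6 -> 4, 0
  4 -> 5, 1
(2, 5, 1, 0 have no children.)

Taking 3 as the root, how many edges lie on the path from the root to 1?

3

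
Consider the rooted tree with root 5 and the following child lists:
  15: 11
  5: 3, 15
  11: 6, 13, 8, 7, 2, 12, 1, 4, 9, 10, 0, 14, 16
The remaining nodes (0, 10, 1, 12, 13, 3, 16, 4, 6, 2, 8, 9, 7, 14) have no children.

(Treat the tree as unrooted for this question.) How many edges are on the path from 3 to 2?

4

Walking from 3: 3 - 5 - 15 - 11 - 2. Length 4.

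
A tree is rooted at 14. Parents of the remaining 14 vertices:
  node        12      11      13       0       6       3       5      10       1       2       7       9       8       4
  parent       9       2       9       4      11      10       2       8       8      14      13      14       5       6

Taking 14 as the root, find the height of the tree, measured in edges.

5

A deepest node is 3, reached by 14–2–5–8–10–3.
That path has 5 edges, so the height is 5.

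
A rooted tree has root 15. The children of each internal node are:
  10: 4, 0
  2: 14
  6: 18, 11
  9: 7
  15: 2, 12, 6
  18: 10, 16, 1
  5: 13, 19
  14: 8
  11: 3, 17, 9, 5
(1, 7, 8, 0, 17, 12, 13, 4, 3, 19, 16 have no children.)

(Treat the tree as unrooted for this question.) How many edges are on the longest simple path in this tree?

A longest path is 8–14–2–15–6–11–9–7, with 7 edges.

7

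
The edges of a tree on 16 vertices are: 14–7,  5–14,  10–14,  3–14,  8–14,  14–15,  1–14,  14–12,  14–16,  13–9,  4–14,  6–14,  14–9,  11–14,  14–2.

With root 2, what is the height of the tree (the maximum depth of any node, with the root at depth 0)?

3

13 sits deepest: 2 – 14 – 9 – 13 — 3 edges from the root.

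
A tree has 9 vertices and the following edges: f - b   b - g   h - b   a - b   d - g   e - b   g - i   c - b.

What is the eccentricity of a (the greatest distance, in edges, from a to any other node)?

Distances from a peak at 3, attained at d (i also at distance 3).
a – b – g – d

3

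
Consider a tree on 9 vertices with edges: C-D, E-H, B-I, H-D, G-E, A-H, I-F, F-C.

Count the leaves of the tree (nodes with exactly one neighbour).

The leaves are A, B, G.
That is 3 leaves.

3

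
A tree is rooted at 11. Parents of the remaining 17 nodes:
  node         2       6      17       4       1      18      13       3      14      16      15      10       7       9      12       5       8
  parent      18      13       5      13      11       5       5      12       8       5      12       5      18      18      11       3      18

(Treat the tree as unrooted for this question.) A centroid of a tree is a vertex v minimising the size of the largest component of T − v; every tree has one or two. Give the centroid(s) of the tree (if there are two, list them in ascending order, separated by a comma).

Delete 5: the remaining components have sizes 6, 5, 3, 1, 1, 1. Max 6 ≤ 9, so 5 is a centroid.
No neighbour of 5 does as well, so 5 is the unique centroid.

5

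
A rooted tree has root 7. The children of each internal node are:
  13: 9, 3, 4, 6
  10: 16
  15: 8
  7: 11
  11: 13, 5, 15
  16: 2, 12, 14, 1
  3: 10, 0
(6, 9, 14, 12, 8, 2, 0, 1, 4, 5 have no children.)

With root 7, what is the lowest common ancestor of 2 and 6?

13

2's ancestor chain is 2, 16, 10, 3, 13, 11, 7 and 6's is 6, 13, 11, 7; they first meet at 13.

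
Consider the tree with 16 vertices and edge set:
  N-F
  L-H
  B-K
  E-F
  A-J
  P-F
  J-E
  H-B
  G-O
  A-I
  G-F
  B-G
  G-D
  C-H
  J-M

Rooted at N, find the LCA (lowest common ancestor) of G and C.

G

G's ancestor chain is G, F, N and C's is C, H, B, G, F, N; they first meet at G.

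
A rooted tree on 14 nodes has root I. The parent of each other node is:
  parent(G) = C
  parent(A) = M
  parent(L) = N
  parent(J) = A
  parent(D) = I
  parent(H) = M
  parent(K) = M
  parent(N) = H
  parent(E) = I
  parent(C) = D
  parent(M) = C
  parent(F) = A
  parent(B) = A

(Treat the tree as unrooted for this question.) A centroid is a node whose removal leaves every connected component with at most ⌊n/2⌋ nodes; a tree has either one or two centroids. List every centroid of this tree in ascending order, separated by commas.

M

Removing M splits the tree into components of sizes 5, 4, 3, 1; the largest is 5 ≤ ⌊14/2⌋ = 7.
No neighbour of M does as well, so M is the unique centroid.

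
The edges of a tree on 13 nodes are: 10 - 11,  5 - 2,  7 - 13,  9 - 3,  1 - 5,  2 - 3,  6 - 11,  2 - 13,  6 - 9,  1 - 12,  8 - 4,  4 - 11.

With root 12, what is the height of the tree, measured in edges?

8 sits deepest: 12 → 1 → 5 → 2 → 3 → 9 → 6 → 11 → 4 → 8 — 9 edges from the root.

9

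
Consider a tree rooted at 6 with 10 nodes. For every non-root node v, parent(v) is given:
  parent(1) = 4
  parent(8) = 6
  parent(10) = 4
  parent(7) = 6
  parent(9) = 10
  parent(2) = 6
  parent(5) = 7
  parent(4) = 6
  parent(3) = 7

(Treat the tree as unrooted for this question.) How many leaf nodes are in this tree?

6

Degree-1 nodes: 1, 2, 3, 5, 8, 9 — 6 of them.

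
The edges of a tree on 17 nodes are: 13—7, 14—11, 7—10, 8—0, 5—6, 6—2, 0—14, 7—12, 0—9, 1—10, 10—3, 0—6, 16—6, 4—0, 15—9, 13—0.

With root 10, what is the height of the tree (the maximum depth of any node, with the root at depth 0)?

5

16 sits deepest: 10 – 7 – 13 – 0 – 6 – 16 — 5 edges from the root.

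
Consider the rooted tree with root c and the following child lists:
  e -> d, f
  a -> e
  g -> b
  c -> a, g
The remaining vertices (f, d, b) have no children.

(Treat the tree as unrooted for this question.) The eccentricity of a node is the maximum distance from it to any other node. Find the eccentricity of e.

4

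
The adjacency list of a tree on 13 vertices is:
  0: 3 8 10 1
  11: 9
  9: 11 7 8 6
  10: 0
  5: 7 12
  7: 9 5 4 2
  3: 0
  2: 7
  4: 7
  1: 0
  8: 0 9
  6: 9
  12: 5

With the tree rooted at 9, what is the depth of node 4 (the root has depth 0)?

2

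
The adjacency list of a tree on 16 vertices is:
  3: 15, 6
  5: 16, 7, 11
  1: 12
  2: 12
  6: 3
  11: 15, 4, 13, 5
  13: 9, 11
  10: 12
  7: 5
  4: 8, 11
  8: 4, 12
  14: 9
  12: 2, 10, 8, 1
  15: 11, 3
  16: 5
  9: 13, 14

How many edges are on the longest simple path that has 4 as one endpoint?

4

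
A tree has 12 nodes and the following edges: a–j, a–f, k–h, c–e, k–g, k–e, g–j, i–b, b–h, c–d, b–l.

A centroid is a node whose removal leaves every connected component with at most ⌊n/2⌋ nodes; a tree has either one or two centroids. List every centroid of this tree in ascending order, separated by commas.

k

Removing k splits the tree into components of sizes 4, 4, 3; the largest is 4 ≤ ⌊12/2⌋ = 6.
No neighbour of k does as well, so k is the unique centroid.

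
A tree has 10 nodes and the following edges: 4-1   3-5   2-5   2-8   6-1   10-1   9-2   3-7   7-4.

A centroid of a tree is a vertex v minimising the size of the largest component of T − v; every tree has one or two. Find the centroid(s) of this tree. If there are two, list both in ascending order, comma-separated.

Delete 3: the remaining components have sizes 5, 4. Max 5 ≤ 5, so 3 is a centroid.
Its neighbour 7 also leaves a largest component of size 5, so both are centroids.

3, 7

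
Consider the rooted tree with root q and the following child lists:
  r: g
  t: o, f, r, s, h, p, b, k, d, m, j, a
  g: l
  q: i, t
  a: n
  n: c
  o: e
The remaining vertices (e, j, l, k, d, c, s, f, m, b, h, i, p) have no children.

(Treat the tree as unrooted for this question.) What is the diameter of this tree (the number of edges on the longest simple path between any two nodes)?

6

BFS from l reaches c last, at distance 6; BFS from c confirms no node is farther.
Path: l - g - r - t - a - n - c.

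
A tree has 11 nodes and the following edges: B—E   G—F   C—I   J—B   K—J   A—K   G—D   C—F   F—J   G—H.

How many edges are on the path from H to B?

4

Walking from H: H – G – F – J – B. Length 4.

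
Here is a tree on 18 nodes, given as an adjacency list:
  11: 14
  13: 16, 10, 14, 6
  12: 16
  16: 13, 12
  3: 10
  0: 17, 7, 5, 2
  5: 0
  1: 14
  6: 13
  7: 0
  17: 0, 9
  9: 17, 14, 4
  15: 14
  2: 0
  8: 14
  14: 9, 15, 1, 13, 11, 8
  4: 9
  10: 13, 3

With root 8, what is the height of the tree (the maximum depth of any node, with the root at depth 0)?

5

7 sits deepest: 8 – 14 – 9 – 17 – 0 – 7 — 5 edges from the root.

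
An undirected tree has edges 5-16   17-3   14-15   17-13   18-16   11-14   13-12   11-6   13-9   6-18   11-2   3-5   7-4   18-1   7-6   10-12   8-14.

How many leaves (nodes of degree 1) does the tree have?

7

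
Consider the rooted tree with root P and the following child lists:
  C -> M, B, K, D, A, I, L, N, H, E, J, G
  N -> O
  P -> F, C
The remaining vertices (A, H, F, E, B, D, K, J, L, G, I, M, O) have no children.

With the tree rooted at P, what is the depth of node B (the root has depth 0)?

2

P–C–B — 2 edges.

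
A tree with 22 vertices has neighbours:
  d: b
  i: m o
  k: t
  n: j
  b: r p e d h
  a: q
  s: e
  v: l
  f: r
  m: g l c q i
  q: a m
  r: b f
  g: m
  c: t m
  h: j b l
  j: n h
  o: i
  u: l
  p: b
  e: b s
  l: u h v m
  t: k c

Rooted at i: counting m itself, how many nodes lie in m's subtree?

20

m's subtree: {m, l, c, q, g, h, u, v, t, a, j, b, k, n, r, e, d, p, f, s}, size 20.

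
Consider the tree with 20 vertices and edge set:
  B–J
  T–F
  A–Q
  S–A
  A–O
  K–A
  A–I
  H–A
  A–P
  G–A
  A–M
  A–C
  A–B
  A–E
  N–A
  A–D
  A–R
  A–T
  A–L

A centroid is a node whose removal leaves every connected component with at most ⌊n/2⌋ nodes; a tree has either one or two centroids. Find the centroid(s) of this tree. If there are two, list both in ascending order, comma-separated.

A

If A is removed the pieces have sizes 2, 2, 1, 1, 1, 1, 1, 1, 1, 1, 1, 1, 1, 1, 1, 1, 1, all ≤ ⌊20/2⌋ = 10.
No neighbour of A does as well, so A is the unique centroid.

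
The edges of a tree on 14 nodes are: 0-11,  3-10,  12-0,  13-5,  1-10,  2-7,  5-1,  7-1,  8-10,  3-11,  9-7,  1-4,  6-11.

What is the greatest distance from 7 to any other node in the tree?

A farthest node from 7 is 12.
The path 7–1–10–3–11–0–12 has 6 edges.

6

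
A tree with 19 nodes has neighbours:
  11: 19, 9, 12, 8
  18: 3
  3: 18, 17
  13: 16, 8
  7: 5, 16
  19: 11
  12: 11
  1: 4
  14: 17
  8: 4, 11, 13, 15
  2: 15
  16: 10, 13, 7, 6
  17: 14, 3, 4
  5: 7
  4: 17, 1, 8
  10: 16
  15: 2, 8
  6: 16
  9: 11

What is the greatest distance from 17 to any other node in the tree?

A farthest node from 17 is 5.
The path 17–4–8–13–16–7–5 has 6 edges.

6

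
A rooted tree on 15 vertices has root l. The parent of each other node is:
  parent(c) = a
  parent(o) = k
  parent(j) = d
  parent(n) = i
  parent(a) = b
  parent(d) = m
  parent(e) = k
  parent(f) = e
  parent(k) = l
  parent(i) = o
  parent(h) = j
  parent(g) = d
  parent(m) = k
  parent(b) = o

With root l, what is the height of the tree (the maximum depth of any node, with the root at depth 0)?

5

A deepest node is h, reached by l–k–m–d–j–h.
That path has 5 edges, so the height is 5.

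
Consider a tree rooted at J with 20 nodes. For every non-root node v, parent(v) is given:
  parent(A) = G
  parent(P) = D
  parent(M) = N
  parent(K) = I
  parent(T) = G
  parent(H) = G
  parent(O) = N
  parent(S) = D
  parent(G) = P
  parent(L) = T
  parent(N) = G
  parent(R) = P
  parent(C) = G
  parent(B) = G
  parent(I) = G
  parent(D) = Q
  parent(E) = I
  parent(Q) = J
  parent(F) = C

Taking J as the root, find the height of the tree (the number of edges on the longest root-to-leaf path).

A deepest node is O, reached by J-Q-D-P-G-N-O.
That path has 6 edges, so the height is 6.

6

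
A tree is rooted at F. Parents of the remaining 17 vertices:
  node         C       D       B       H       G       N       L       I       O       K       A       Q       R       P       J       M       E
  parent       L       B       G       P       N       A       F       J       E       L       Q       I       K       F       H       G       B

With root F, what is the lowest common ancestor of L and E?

F

Ancestors of L (toward the root): L, F.
Ancestors of E: E, B, G, N, A, Q, I, J, H, P, F.
The deepest node appearing in both lists is F.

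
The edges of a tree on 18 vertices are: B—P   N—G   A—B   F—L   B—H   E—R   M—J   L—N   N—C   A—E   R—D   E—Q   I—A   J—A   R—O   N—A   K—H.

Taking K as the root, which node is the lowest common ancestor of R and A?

R's ancestor chain is R, E, A, B, H, K and A's is A, B, H, K; they first meet at A.

A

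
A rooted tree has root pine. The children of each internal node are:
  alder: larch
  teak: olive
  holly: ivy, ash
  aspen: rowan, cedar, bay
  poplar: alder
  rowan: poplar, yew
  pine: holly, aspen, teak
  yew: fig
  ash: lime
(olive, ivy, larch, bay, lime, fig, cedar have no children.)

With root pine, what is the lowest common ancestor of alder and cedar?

aspen

Path alder→root: alder poplar rowan aspen pine; path cedar→root: cedar aspen pine.
First common node: aspen.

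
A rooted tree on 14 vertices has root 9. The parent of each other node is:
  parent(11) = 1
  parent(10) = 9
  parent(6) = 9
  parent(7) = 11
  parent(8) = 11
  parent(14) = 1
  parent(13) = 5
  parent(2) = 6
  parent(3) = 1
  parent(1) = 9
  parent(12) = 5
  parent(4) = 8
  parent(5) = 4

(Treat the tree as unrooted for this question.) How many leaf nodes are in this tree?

7

Exactly 7 nodes have a single neighbour: 2, 3, 7, 10, 12, 13, 14.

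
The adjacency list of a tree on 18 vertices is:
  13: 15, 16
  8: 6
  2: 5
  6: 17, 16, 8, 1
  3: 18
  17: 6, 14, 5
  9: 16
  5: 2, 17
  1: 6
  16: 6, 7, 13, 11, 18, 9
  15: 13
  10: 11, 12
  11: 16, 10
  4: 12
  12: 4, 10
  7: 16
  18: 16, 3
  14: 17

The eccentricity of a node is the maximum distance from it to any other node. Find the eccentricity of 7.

A farthest node from 7 is 4 (2 also at distance 5).
The path 7 – 16 – 11 – 10 – 12 – 4 has 5 edges.

5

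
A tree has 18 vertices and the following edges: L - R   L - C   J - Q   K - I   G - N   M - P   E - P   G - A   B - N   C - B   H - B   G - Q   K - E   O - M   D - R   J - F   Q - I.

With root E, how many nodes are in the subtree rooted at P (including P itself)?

P's subtree: {P, M, O}, size 3.

3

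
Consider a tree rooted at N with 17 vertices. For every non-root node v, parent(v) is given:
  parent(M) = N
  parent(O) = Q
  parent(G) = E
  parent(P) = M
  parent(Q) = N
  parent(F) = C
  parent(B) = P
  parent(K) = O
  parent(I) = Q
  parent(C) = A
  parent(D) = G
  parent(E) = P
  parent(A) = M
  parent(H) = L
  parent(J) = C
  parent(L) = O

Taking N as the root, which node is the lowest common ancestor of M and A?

M

M's ancestor chain is M, N and A's is A, M, N; they first meet at M.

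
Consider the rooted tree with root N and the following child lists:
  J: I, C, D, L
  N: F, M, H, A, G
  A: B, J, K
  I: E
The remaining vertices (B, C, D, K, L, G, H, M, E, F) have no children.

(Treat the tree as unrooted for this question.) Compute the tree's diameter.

5

Starting from G, a farthest node is E at distance 5.
One longest path: G - N - A - J - I - E.
So the diameter is 5.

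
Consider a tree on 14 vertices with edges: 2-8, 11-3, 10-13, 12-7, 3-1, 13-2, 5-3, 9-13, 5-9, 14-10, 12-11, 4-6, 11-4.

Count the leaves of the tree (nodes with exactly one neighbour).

The leaves are 1, 6, 7, 8, 14.
That is 5 leaves.

5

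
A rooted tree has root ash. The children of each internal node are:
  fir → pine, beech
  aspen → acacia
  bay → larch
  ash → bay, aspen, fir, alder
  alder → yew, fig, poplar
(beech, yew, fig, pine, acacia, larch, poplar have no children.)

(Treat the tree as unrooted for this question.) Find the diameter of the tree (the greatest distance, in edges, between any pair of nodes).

4

Starting from acacia, a farthest node is beech at distance 4.
One longest path: acacia – aspen – ash – fir – beech.
So the diameter is 4.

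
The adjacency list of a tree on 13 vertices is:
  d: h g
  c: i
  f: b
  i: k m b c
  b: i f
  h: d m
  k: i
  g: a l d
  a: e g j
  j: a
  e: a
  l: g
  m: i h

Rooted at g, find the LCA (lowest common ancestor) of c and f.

Ancestors of c (toward the root): c, i, m, h, d, g.
Ancestors of f: f, b, i, m, h, d, g.
The deepest node appearing in both lists is i.

i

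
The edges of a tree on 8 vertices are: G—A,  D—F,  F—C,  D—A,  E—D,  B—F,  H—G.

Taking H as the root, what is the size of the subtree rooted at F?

3

F's subtree: {F, B, C}, size 3.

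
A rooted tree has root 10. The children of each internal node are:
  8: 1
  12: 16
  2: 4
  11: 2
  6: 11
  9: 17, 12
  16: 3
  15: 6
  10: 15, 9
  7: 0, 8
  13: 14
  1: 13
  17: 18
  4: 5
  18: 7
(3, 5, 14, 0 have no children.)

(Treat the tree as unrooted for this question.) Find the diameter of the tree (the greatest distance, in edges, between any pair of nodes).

14

A longest path is 5 - 4 - 2 - 11 - 6 - 15 - 10 - 9 - 17 - 18 - 7 - 8 - 1 - 13 - 14, with 14 edges.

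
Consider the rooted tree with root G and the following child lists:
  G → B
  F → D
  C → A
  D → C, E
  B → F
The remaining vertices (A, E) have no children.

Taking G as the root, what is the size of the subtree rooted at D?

The subtree rooted at D contains: D, E, C, A — 4 nodes.

4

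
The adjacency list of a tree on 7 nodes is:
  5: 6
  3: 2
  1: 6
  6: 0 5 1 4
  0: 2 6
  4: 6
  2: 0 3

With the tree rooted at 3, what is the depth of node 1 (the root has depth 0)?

Climbing from 1 to the root: 1 → 6 → 0 → 2 → 3. That's 4 steps.

4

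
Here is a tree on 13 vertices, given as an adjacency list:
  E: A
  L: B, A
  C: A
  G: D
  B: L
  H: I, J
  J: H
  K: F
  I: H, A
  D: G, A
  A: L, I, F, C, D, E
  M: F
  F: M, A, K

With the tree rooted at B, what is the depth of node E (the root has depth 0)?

Climbing from E to the root: E–A–L–B. That's 3 steps.

3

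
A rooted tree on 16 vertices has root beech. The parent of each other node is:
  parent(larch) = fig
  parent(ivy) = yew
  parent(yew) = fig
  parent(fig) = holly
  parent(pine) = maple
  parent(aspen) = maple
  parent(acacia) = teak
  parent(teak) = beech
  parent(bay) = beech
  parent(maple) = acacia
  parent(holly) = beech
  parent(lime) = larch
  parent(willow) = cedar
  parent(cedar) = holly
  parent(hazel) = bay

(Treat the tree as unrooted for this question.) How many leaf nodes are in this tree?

6

Degree-1 nodes: aspen, hazel, ivy, lime, pine, willow — 6 of them.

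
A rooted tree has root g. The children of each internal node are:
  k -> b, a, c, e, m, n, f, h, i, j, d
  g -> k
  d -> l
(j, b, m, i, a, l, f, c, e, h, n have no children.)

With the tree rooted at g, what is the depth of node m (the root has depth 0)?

Climbing from m to the root: m → k → g. That's 2 steps.

2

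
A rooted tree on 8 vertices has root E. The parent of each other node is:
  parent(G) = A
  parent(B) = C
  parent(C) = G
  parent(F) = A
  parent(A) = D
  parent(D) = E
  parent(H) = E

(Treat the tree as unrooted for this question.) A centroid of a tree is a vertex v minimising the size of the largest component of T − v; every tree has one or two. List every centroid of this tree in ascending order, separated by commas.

Removing A splits the tree into components of sizes 3, 3, 1; the largest is 3 ≤ ⌊8/2⌋ = 4.
Every other node leaves some component of size > 4, so the centroid is unique.

A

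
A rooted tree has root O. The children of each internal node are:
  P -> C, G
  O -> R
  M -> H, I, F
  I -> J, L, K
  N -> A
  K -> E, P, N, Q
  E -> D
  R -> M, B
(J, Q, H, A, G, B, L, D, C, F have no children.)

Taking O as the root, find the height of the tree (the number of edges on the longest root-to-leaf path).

A deepest node is D, reached by O–R–M–I–K–E–D.
That path has 6 edges, so the height is 6.

6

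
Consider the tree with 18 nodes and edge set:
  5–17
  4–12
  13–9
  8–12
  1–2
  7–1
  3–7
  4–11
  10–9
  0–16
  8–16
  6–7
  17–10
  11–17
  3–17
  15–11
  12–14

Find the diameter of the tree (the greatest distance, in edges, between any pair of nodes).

BFS from 0 reaches 2 last, at distance 10; BFS from 2 confirms no node is farther.
Path: 0-16-8-12-4-11-17-3-7-1-2.

10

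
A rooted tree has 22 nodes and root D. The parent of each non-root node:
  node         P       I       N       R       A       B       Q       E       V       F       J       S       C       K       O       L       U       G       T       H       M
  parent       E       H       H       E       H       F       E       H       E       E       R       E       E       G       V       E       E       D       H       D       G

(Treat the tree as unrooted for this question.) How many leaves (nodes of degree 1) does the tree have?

The leaves are A, B, C, I, J, K, L, M, N, O, P, Q, S, T, U.
That is 15 leaves.

15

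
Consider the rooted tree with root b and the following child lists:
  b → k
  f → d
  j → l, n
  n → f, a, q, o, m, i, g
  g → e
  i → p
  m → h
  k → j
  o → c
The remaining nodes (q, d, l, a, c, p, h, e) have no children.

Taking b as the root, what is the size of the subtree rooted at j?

Descendants of j (including itself): j, n, l, q, m, f, o, i, a, g, h, d, c, p, e. That's 15.

15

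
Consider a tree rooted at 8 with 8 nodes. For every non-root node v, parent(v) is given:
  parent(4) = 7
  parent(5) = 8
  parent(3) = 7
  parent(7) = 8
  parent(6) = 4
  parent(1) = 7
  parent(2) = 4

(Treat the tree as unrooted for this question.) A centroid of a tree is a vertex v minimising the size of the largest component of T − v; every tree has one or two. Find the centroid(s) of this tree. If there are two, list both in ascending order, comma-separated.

Removing 7 splits the tree into components of sizes 3, 2, 1, 1; the largest is 3 ≤ ⌊8/2⌋ = 4.
No neighbour of 7 does as well, so 7 is the unique centroid.

7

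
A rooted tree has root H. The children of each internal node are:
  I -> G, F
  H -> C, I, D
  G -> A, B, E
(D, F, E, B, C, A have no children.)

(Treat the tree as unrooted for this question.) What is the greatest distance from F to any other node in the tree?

3

The node farthest from F is C (D, A, B, E also at distance 3), via F–I–H–C — 3 edges.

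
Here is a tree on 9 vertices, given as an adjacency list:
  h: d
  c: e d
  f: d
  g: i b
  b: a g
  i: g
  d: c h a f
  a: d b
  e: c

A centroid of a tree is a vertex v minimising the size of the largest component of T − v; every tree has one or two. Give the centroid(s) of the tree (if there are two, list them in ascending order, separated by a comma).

d

Removing d splits the tree into components of sizes 4, 2, 1, 1; the largest is 4 ≤ ⌊9/2⌋ = 4.
No neighbour of d does as well, so d is the unique centroid.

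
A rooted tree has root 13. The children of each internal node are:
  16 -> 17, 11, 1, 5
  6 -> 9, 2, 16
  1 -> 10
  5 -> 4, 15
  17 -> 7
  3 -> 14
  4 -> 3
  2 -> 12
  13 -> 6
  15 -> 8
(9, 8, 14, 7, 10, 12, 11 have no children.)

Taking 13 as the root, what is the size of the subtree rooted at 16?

12

Descendants of 16 (including itself): 16, 5, 1, 17, 11, 4, 15, 10, 7, 3, 8, 14. That's 12.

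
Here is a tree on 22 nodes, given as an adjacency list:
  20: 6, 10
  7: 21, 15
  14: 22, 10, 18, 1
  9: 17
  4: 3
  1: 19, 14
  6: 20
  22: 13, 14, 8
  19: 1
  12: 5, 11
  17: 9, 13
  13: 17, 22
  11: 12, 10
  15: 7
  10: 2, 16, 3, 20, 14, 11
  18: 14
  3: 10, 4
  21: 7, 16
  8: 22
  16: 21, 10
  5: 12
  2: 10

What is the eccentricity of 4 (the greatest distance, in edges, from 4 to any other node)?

Distances from 4 peak at 7, attained at 9.
4–3–10–14–22–13–17–9

7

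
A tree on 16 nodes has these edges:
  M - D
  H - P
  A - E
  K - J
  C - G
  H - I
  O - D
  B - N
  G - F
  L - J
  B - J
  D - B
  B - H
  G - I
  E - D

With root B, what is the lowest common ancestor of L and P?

B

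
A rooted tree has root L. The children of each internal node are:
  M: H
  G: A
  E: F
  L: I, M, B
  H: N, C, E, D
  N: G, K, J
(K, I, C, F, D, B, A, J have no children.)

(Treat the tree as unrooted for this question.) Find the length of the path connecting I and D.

4

The path is I - L - M - H - D, which has 4 edges.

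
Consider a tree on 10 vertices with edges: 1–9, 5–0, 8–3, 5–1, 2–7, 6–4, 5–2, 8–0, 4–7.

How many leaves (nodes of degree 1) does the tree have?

3

Degree-1 nodes: 3, 6, 9 — 3 of them.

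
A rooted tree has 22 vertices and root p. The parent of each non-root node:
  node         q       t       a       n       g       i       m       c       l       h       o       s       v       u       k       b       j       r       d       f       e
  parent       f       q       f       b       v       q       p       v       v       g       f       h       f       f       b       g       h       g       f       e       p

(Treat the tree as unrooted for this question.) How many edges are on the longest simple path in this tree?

A longest path is j–h–g–v–f–e–p–m, with 7 edges.

7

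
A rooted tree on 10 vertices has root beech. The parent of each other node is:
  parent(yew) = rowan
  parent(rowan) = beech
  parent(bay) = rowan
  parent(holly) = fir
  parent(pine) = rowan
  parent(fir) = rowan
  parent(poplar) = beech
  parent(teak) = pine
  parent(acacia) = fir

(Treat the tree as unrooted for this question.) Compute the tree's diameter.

A longest path is holly-fir-rowan-pine-teak, with 4 edges.

4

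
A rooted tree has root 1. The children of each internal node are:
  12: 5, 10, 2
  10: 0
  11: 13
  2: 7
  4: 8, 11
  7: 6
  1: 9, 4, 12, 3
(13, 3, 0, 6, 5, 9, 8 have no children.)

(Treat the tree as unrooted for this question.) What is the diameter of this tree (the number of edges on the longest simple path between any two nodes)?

7

A longest path is 6-7-2-12-1-4-11-13, with 7 edges.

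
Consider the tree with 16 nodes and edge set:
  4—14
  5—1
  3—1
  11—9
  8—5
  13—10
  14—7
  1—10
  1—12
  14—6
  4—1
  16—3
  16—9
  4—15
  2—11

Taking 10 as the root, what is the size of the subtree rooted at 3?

3's subtree: {3, 16, 9, 11, 2}, size 5.

5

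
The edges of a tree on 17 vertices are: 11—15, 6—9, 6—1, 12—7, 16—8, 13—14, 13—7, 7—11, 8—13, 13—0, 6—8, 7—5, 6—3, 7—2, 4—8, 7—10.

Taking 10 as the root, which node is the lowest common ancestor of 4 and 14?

13

4's ancestor chain is 4, 8, 13, 7, 10 and 14's is 14, 13, 7, 10; they first meet at 13.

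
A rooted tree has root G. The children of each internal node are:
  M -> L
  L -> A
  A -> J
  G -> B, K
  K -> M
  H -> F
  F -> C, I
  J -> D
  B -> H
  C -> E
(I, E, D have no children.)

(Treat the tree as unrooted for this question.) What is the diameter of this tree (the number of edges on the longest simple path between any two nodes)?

BFS from E reaches D last, at distance 11; BFS from D confirms no node is farther.
Path: E - C - F - H - B - G - K - M - L - A - J - D.

11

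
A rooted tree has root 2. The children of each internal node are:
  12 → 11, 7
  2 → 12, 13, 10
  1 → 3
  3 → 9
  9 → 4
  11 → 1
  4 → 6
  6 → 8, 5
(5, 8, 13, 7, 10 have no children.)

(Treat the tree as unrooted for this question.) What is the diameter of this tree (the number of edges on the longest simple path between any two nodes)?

BFS from 13 reaches 5 last, at distance 9; BFS from 5 confirms no node is farther.
Path: 13–2–12–11–1–3–9–4–6–5.

9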